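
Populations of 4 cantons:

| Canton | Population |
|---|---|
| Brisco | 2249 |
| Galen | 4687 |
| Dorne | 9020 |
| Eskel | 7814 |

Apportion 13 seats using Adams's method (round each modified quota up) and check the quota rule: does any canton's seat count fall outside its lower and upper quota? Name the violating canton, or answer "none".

none

Standard quotas: Brisco 1.230, Galen 2.563, Dorne 4.933, Eskel 4.274.
Adams allocation: Brisco 1, Galen 3, Dorne 5, Eskel 4.
Every allocation lies between the lower and upper quota.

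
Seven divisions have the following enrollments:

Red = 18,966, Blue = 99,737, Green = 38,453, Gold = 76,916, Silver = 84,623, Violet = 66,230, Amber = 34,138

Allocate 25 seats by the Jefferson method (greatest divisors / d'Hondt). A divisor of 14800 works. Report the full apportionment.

Red 1, Blue 6, Green 2, Gold 5, Silver 5, Violet 4, Amber 2

With modified divisor 14800: modified quotas Red 1.281, Blue 6.739, Green 2.598, Gold 5.197, Silver 5.718, Violet 4.475, Amber 2.307.
Rounding down: Red 1, Blue 6, Green 2, Gold 5, Silver 5, Violet 4, Amber 2 (total 25).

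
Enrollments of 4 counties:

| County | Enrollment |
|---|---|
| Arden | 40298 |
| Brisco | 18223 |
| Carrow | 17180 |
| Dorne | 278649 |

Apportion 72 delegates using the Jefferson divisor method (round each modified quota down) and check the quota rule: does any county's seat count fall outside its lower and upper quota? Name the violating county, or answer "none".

Dorne

Standard quotas: Arden 8.188, Brisco 3.703, Carrow 3.491, Dorne 56.618.
Jefferson allocation: Arden 8, Brisco 3, Carrow 3, Dorne 58.
Dorne has quota 56.618 (lower 56, upper 57) but receives 58 — outside the quota interval.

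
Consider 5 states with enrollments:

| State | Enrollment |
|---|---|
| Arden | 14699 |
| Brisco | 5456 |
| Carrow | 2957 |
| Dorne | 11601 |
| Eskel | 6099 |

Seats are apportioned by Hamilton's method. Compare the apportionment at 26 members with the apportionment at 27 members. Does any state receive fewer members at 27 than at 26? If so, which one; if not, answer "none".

At 26 seats: Arden 9, Brisco 4, Carrow 2, Dorne 7, Eskel 4.
At 27 seats: Arden 10, Brisco 3, Carrow 2, Dorne 8, Eskel 4.
Brisco drops from 4 to 3.

Brisco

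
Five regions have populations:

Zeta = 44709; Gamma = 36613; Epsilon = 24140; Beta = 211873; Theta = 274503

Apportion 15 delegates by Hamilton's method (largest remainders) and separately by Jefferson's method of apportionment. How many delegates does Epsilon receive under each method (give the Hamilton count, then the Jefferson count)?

Hamilton: Zeta 1, Gamma 1, Epsilon 1, Beta 5, Theta 7.
Jefferson: Zeta 1, Gamma 1, Epsilon 0, Beta 6, Theta 7.
Epsilon gets 1 under Hamilton and 0 under Jefferson.

1 and 0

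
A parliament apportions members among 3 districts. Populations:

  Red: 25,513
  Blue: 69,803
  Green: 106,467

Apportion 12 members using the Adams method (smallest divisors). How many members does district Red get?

Standard divisor 201783/12 ≈ 16815.25; standard quotas: Red 1.517, Blue 4.151, Green 6.332.
Rounding up gives 2, 5, 7 = 14 seats, so the divisor must be adjusted.
With modified divisor 19500: modified quotas Red 1.308, Blue 3.580, Green 5.460.
Rounding up: Red 2, Blue 4, Green 6 (total 12).
Red receives 2.

2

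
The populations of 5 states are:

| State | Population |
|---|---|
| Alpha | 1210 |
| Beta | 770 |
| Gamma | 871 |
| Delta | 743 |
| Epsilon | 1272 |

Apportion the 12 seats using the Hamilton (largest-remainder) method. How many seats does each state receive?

Alpha=3, Beta=2, Gamma=2, Delta=2, Epsilon=3

The standard divisor is 4866/12 ≈ 405.5.
Standard quotas: Alpha 2.984, Beta 1.899, Gamma 2.148, Delta 1.832, Epsilon 3.137.
Lower quotas: Alpha 2, Beta 1, Gamma 2, Delta 1, Epsilon 3 (sum 9, leaving 3 seats).
Remainders in descending order: Alpha 0.984, Beta 0.899, Delta 0.832, Gamma 0.148, Epsilon 0.137.
The surplus seats go to Alpha, Beta, Delta.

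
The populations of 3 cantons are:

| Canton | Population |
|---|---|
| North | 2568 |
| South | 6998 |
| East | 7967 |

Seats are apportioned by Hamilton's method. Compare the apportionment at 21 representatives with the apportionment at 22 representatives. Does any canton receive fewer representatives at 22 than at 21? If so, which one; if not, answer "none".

none

At 21 seats: North 3, South 8, East 10.
At 22 seats: North 3, South 9, East 10.
No canton's allocation decreased.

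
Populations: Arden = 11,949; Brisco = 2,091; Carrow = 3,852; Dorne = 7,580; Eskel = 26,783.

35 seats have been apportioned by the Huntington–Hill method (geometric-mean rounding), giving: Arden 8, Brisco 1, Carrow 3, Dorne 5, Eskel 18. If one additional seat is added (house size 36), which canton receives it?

Brisco

Priority for the next seat is population ÷ (√(s·(s+1))).
Priorities: Arden 1408.203, Brisco 1478.560, Carrow 1111.977, Dorne 1383.912, Eskel 1448.259.
Highest priority: Brisco.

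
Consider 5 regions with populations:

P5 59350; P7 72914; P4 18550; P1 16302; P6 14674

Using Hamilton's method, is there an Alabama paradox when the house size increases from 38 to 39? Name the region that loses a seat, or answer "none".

P1

At 38 seats: P5 12, P7 15, P4 4, P1 4, P6 3.
At 39 seats: P5 13, P7 16, P4 4, P1 3, P6 3.
P1 drops from 4 to 3.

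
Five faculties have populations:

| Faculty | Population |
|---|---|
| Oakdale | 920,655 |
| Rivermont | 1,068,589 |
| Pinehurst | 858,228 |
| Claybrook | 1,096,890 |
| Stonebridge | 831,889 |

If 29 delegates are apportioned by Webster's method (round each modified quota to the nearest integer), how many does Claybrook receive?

7

Standard divisor 4776251/29 ≈ 164698.31; standard quotas: Oakdale 5.590, Rivermont 6.488, Pinehurst 5.211, Claybrook 6.660, Stonebridge 5.051.
Rounding to the nearest integer gives Oakdale 6, Rivermont 6, Pinehurst 5, Claybrook 7, Stonebridge 5 — total 29, matching the house size, so no adjustment is needed.
Claybrook receives 7.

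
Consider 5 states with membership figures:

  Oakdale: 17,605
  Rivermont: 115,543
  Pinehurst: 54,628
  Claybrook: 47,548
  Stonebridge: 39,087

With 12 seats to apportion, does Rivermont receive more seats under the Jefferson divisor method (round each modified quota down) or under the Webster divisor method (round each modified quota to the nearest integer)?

Jefferson: Oakdale 0, Rivermont 6, Pinehurst 2, Claybrook 2, Stonebridge 2.
Webster: Oakdale 1, Rivermont 5, Pinehurst 2, Claybrook 2, Stonebridge 2.
Rivermont gets 6 under Jefferson and 5 under Webster.

Jefferson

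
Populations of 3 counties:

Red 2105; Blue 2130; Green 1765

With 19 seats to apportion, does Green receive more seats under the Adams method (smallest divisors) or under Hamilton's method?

Adams: Red 6, Blue 7, Green 6.
Hamilton: Red 7, Blue 7, Green 5.
Green gets 6 under Adams and 5 under Hamilton.

Adams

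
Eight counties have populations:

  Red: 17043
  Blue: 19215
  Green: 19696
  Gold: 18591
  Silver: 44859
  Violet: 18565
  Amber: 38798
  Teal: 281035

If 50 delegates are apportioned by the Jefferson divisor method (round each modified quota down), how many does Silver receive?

5

Standard divisor 457802/50 ≈ 9156.04; standard quotas: Red 1.861, Blue 2.099, Green 2.151, Gold 2.030, Silver 4.899, Violet 2.028, Amber 4.237, Teal 30.694.
Rounding down gives 1, 2, 2, 2, 4, 2, 4, 30 = 47 seats, so the divisor must be adjusted.
With modified divisor 8700: modified quotas Red 1.959, Blue 2.209, Green 2.264, Gold 2.137, Silver 5.156, Violet 2.134, Amber 4.460, Teal 32.303.
Rounding down: Red 1, Blue 2, Green 2, Gold 2, Silver 5, Violet 2, Amber 4, Teal 32 (total 50).
Silver receives 5.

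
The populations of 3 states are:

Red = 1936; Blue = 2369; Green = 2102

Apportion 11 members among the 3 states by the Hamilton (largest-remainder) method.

Red 3, Blue 4, Green 4

The standard divisor is 6407/11 ≈ 582.455.
Standard quotas: Red 3.324, Blue 4.067, Green 3.609.
Lower quotas: Red 3, Blue 4, Green 3 (sum 10, leaving 1 seat).
Remainders in descending order: Green 0.609, Red 0.324, Blue 0.067.
The surplus seat goes to Green.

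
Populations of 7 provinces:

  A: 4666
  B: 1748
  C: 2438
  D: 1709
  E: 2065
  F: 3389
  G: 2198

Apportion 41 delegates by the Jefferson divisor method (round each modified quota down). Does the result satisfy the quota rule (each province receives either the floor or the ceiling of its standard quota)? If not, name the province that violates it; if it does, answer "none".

Standard quotas: A 10.504, B 3.935, C 5.488, D 3.847, E 4.649, F 7.629, G 4.948.
Jefferson allocation: A 11, B 4, C 5, D 4, E 4, F 8, G 5.
Every allocation lies between the lower and upper quota.

none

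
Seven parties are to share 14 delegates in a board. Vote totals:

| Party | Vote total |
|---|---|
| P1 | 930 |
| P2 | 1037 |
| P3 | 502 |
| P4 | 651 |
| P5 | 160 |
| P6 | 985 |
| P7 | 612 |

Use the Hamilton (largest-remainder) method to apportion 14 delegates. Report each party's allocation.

P1 3, P2 3, P3 1, P4 2, P5 0, P6 3, P7 2

The standard divisor is 4877/14 ≈ 348.357.
Standard quotas: P1 2.670, P2 2.977, P3 1.441, P4 1.869, P5 0.459, P6 2.828, P7 1.757.
Lower quotas: P1 2, P2 2, P3 1, P4 1, P5 0, P6 2, P7 1 (sum 9, leaving 5 seats).
Remainders in descending order: P2 0.977, P4 0.869, P6 0.828, P7 0.757, P1 0.670, P5 0.459, P3 0.441.
The surplus seats go to P2, P4, P6, P7, P1.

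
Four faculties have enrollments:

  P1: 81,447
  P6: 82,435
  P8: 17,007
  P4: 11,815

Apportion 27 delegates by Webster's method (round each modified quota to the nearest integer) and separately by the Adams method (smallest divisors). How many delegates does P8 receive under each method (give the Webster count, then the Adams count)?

2 and 3

Webster: P1 11, P6 12, P8 2, P4 2.
Adams: P1 11, P6 11, P8 3, P4 2.
P8 gets 2 under Webster and 3 under Adams.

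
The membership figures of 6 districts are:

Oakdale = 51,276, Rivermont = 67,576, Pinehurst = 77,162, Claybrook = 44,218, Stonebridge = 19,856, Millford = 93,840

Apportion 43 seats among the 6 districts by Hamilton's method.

Standard divisor: 353928 ÷ 43 ≈ 8230.884.
Standard quotas: Oakdale 6.2297, Rivermont 8.2101, Pinehurst 9.3747, Claybrook 5.3722, Stonebridge 2.4124, Millford 11.4010.
Lower quotas: Oakdale 6, Rivermont 8, Pinehurst 9, Claybrook 5, Stonebridge 2, Millford 11 (sum 41, leaving 2 seats).
Remainders in descending order: Stonebridge 0.4124, Millford 0.4010, Pinehurst 0.3747, Claybrook 0.3722, Oakdale 0.2297, Rivermont 0.2101.
Largest remainders: Stonebridge, Millford receive the extra seats.

Oakdale=6; Rivermont=8; Pinehurst=9; Claybrook=5; Stonebridge=3; Millford=12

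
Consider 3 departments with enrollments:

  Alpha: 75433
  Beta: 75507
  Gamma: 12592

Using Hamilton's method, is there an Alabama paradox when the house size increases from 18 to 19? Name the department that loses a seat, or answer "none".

At 18 seats: Alpha 8, Beta 8, Gamma 2.
At 19 seats: Alpha 9, Beta 9, Gamma 1.
Gamma drops from 2 to 1.

Gamma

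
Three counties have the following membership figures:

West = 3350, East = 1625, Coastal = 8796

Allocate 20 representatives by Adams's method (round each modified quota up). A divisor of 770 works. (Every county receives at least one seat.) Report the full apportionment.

With modified divisor 770: modified quotas West 4.351, East 2.110, Coastal 11.423.
Rounding up: West 5, East 3, Coastal 12 (total 20).

West 5; East 3; Coastal 12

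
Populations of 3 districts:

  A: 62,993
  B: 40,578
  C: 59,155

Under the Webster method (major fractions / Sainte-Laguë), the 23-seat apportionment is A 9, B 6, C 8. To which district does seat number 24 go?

Priority for the next seat is population ÷ (current seats + 0.5).
Priorities: A 6630.842, B 6242.769, C 6959.412.
Highest priority: C.

C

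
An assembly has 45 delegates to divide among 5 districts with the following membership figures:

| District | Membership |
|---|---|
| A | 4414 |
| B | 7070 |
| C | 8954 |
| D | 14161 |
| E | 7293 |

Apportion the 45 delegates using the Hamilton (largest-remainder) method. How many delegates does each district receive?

Standard divisor: 41892 ÷ 45 ≈ 930.933.
Standard quotas: A 4.7415, B 7.5945, C 9.6183, D 15.2116, E 7.8341.
Lower quotas: A 4, B 7, C 9, D 15, E 7 (sum 42, leaving 3 seats).
Remainders in descending order: E 0.8341, A 0.7415, C 0.6183, B 0.5945, D 0.2116.
The surplus seats go to E, A, C.

A 5, B 7, C 10, D 15, E 8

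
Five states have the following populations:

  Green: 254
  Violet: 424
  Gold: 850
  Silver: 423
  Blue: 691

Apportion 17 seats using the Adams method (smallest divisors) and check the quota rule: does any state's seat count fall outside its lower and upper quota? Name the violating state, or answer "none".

none

Standard quotas: Green 1.634, Violet 2.728, Gold 5.469, Silver 2.722, Blue 4.446.
Adams allocation: Green 2, Violet 3, Gold 5, Silver 3, Blue 4.
Every allocation lies between the lower and upper quota.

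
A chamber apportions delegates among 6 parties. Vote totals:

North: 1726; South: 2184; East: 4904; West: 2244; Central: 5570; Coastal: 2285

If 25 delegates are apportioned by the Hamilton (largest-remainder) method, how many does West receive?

3

Standard divisor: 18913 ÷ 25 ≈ 756.52.
Standard quotas: North 2.2815, South 2.8869, East 6.4823, West 2.9662, Central 7.3627, Coastal 3.0204.
Lower quotas: North 2, South 2, East 6, West 2, Central 7, Coastal 3 (sum 22, leaving 3 seats).
Remainders in descending order: West 0.9662, South 0.8869, East 0.4823, Central 0.3627, North 0.2815, Coastal 0.0204.
Largest remainders: West, South, East receive the extra seats.
West receives 3.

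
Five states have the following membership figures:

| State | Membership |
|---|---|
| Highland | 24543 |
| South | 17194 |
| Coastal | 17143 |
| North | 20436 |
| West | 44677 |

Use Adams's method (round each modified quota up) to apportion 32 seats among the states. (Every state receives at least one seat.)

Standard divisor 123993/32 ≈ 3874.781; standard quotas: Highland 6.334, South 4.437, Coastal 4.424, North 5.274, West 11.530.
Rounding up gives 7, 5, 5, 6, 12 = 35 seats, so the divisor must be adjusted.
With modified divisor 4200: modified quotas Highland 5.844, South 4.094, Coastal 4.082, North 4.866, West 10.637.
Rounding up: Highland 6, South 5, Coastal 5, North 5, West 11 (total 32).

Highland=6, South=5, Coastal=5, North=5, West=11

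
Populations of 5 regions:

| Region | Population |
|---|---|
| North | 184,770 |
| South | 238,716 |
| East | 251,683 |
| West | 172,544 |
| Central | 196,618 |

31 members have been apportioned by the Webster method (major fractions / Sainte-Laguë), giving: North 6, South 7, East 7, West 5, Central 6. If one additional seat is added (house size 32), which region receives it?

East

Priority for the next seat is population ÷ (current seats + 0.5).
Priorities: North 28426.154, South 31828.800, East 33557.733, West 31371.636, Central 30248.923.
Highest priority: East.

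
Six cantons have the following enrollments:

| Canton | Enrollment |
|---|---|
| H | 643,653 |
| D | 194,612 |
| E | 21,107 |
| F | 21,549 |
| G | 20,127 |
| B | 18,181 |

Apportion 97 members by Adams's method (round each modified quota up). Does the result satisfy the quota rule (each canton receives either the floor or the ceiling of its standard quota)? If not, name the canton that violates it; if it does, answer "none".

Standard quotas: H 67.920, D 20.536, E 2.227, F 2.274, G 2.124, B 1.919.
Adams allocation: H 66, D 20, E 3, F 3, G 3, B 2.
H has quota 67.920 (lower 67, upper 68) but receives 66 — outside the quota interval.

H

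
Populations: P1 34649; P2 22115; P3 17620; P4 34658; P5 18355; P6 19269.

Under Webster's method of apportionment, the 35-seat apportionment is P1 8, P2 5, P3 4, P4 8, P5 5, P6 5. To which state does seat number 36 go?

P4

Priority for the next seat is population ÷ (current seats + 0.5).
Priorities: P1 4076.353, P2 4020.909, P3 3915.556, P4 4077.412, P5 3337.273, P6 3503.455.
Highest priority: P4.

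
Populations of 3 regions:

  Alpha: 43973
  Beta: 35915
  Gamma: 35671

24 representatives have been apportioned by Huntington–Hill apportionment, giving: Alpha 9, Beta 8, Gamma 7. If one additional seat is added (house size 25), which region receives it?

Priority for the next seat is population ÷ (√(s·(s+1))).
Priorities: Alpha 4635.161, Beta 4232.623, Gamma 4766.738.
Highest priority: Gamma.

Gamma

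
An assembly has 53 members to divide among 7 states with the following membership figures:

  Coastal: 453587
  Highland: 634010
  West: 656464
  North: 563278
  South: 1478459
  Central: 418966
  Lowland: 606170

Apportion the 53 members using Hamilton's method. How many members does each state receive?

Standard divisor: 4810934 ÷ 53 ≈ 90772.34.
Standard quotas: Coastal 4.9970, Highland 6.9846, West 7.2320, North 6.2054, South 16.2875, Central 4.6156, Lowland 6.6779.
Lower quotas: Coastal 4, Highland 6, West 7, North 6, South 16, Central 4, Lowland 6 (sum 49, leaving 4 seats).
Remainders in descending order: Coastal 0.9970, Highland 0.9846, Lowland 0.6779, Central 0.6156, South 0.2875, West 0.2320, North 0.2054.
The surplus seats go to Coastal, Highland, Lowland, Central.

Coastal: 5, Highland: 7, West: 7, North: 6, South: 16, Central: 5, Lowland: 7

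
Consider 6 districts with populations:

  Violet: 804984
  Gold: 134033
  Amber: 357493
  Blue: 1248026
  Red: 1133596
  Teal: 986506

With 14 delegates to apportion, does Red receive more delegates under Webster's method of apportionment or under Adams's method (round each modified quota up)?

Webster

Webster: Violet 2, Gold 0, Amber 1, Blue 4, Red 4, Teal 3.
Adams: Violet 2, Gold 1, Amber 1, Blue 4, Red 3, Teal 3.
Red gets 4 under Webster and 3 under Adams.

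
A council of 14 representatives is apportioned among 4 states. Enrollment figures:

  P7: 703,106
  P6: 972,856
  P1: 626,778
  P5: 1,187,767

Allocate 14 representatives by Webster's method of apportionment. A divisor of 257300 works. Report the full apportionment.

P7 3, P6 4, P1 2, P5 5

With modified divisor 257300: modified quotas P7 2.733, P6 3.781, P1 2.436, P5 4.616.
Rounding to the nearest integer: P7 3, P6 4, P1 2, P5 5 (total 14).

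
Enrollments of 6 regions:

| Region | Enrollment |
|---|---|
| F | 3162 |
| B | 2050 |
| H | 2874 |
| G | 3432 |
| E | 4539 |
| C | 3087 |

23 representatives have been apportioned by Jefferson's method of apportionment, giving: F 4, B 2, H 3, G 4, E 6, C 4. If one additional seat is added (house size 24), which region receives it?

Priority for the next seat is population ÷ (current seats + 1).
Priorities: F 632.400, B 683.333, H 718.500, G 686.400, E 648.429, C 617.400.
Highest priority: H.

H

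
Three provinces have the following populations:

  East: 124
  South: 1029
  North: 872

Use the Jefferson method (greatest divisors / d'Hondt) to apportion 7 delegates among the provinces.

Standard divisor 2025/7 ≈ 289.286; standard quotas: East 0.429, South 3.557, North 3.014.
Rounding down gives 0, 3, 3 = 6 seats, so the divisor must be adjusted.
With modified divisor 240: modified quotas East 0.517, South 4.287, North 3.633.
Rounding down: East 0, South 4, North 3 (total 7).

East 0, South 4, North 3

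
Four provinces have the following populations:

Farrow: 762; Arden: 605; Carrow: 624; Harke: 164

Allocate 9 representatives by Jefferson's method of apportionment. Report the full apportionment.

Standard divisor 2155/9 ≈ 239.444; standard quotas: Farrow 3.182, Arden 2.527, Carrow 2.606, Harke 0.685.
Rounding down gives 3, 2, 2, 0 = 7 seats, so the divisor must be adjusted.
With modified divisor 200: modified quotas Farrow 3.810, Arden 3.025, Carrow 3.120, Harke 0.820.
Rounding down: Farrow 3, Arden 3, Carrow 3, Harke 0 (total 9).

Farrow 3, Arden 3, Carrow 3, Harke 0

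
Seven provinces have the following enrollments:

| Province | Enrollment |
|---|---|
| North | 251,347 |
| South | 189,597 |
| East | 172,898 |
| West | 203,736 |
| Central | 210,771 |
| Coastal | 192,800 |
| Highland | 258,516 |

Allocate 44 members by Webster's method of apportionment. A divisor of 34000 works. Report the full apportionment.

With modified divisor 34000: modified quotas North 7.393, South 5.576, East 5.085, West 5.992, Central 6.199, Coastal 5.671, Highland 7.603.
Rounding to the nearest integer: North 7, South 6, East 5, West 6, Central 6, Coastal 6, Highland 8 (total 44).

North 7, South 6, East 5, West 6, Central 6, Coastal 6, Highland 8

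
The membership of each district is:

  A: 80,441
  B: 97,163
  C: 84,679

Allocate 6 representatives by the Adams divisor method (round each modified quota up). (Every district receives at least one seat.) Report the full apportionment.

Standard divisor 262283/6 ≈ 43713.833; standard quotas: A 1.840, B 2.223, C 1.937.
Rounding up gives 2, 3, 2 = 7 seats, so the divisor must be adjusted.
With modified divisor 64500: modified quotas A 1.247, B 1.506, C 1.313.
Rounding up: A 2, B 2, C 2 (total 6).

A=2, B=2, C=2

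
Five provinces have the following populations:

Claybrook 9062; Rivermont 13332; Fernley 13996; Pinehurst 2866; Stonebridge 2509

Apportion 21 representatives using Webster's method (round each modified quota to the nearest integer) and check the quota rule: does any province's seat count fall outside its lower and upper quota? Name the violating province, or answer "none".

none

Standard quotas: Claybrook 4.556, Rivermont 6.704, Fernley 7.037, Pinehurst 1.441, Stonebridge 1.262.
Webster allocation: Claybrook 5, Rivermont 7, Fernley 7, Pinehurst 1, Stonebridge 1.
Every allocation lies between the lower and upper quota.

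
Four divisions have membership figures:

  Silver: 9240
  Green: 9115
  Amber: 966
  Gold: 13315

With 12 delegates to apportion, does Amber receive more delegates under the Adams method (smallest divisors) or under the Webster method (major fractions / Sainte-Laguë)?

Adams

Adams: Silver 3, Green 3, Amber 1, Gold 5.
Webster: Silver 4, Green 3, Amber 0, Gold 5.
Amber gets 1 under Adams and 0 under Webster.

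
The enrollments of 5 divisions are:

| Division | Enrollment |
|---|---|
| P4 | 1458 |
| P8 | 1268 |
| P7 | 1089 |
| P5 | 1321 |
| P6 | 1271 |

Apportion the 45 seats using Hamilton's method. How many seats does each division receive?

The standard divisor is 6407/45 ≈ 142.378.
Standard quotas: P4 10.240, P8 8.906, P7 7.649, P5 9.278, P6 8.927.
Lower quotas: P4 10, P8 8, P7 7, P5 9, P6 8 (sum 42, leaving 3 seats).
Remainders in descending order: P6 0.927, P8 0.906, P7 0.649, P5 0.278, P4 0.240.
Largest remainders: P6, P8, P7 receive the extra seats.

P4=10, P8=9, P7=8, P5=9, P6=9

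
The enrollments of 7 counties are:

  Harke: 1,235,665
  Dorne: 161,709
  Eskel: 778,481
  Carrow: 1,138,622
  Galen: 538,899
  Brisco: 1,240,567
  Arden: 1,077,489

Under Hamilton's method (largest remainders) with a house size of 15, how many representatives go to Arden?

3

The standard divisor is 6171432/15 ≈ 411428.8.
Standard quotas: Harke 3.0034, Dorne 0.3930, Eskel 1.8921, Carrow 2.7675, Galen 1.3098, Brisco 3.0153, Arden 2.6189.
Lower quotas: Harke 3, Dorne 0, Eskel 1, Carrow 2, Galen 1, Brisco 3, Arden 2 (sum 12, leaving 3 seats).
Remainders in descending order: Eskel 0.8921, Carrow 0.7675, Arden 0.6189, Dorne 0.3930, Galen 0.3098, Brisco 0.0153, Harke 0.0034.
The surplus seats go to Eskel, Carrow, Arden.
Arden receives 3.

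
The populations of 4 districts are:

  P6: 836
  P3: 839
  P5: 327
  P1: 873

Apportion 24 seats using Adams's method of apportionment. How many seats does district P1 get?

7

Standard divisor 2875/24 ≈ 119.792; standard quotas: P6 6.979, P3 7.004, P5 2.730, P1 7.288.
Rounding up gives 7, 8, 3, 8 = 26 seats, so the divisor must be adjusted.
With modified divisor 130: modified quotas P6 6.431, P3 6.454, P5 2.515, P1 6.715.
Rounding up: P6 7, P3 7, P5 3, P1 7 (total 24).
P1 receives 7.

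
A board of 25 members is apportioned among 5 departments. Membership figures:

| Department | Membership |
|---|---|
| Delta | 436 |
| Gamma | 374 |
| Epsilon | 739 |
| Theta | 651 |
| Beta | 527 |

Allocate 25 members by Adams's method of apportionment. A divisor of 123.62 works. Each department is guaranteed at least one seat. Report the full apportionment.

With modified divisor 123.62: modified quotas Delta 3.527, Gamma 3.025, Epsilon 5.978, Theta 5.266, Beta 4.263.
Rounding up: Delta 4, Gamma 4, Epsilon 6, Theta 6, Beta 5 (total 25).

Delta 4; Gamma 4; Epsilon 6; Theta 6; Beta 5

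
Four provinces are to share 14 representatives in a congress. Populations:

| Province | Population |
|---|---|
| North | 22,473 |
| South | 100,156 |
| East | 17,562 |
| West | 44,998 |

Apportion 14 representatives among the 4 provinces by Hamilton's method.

Total 185189; standard divisor 185189/14 ≈ 13227.786.
Standard quotas: North 1.6989, South 7.5716, East 1.3277, West 3.4018.
Lower quotas: North 1, South 7, East 1, West 3 (sum 12, leaving 2 seats).
Remainders in descending order: North 0.6989, South 0.5716, West 0.4018, East 0.3277.
The surplus seats go to North, South.

North: 2, South: 8, East: 1, West: 3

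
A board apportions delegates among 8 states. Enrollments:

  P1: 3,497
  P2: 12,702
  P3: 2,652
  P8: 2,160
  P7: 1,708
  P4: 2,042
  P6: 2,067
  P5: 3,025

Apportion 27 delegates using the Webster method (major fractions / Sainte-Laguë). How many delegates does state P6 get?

Standard divisor 29853/27 ≈ 1105.667; standard quotas: P1 3.163, P2 11.488, P3 2.399, P8 1.954, P7 1.545, P4 1.847, P6 1.869, P5 2.736.
Rounding to the nearest integer gives P1 3, P2 11, P3 2, P8 2, P7 2, P4 2, P6 2, P5 3 — total 27, matching the house size, so no adjustment is needed.
P6 receives 2.

2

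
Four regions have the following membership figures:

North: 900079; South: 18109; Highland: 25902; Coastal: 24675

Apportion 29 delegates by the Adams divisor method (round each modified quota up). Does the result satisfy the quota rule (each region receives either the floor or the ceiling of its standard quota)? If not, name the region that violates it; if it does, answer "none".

Standard quotas: North 26.944, South 0.542, Highland 0.775, Coastal 0.739.
Adams allocation: North 26, South 1, Highland 1, Coastal 1.
Every allocation lies between the lower and upper quota.

none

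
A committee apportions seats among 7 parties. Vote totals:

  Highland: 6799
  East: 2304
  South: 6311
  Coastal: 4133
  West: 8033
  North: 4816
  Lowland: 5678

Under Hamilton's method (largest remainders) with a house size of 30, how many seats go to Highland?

The standard divisor is 38074/30 ≈ 1269.133.
Standard quotas: Highland 5.3572, East 1.8154, South 4.9727, Coastal 3.2566, West 6.3295, North 3.7947, Lowland 4.4739.
Lower quotas: Highland 5, East 1, South 4, Coastal 3, West 6, North 3, Lowland 4 (sum 26, leaving 4 seats).
Remainders in descending order: South 0.9727, East 0.8154, North 0.7947, Lowland 0.4739, Highland 0.3572, West 0.3295, Coastal 0.2566.
The surplus seats go to South, East, North, Lowland.
Highland receives 5.

5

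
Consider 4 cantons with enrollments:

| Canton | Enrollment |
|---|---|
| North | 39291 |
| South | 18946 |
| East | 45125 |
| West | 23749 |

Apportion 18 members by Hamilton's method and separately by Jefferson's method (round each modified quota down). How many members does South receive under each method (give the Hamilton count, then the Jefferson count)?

Hamilton: North 6, South 3, East 6, West 3.
Jefferson: North 6, South 2, East 7, West 3.
South gets 3 under Hamilton and 2 under Jefferson.

3 and 2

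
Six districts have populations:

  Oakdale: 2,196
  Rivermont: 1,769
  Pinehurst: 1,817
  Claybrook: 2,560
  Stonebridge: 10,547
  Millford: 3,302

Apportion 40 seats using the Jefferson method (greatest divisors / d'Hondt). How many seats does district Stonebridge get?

20

Standard divisor 22191/40 ≈ 554.775; standard quotas: Oakdale 3.958, Rivermont 3.189, Pinehurst 3.275, Claybrook 4.614, Stonebridge 19.011, Millford 5.952.
Rounding down gives 3, 3, 3, 4, 19, 5 = 37 seats, so the divisor must be adjusted.
With modified divisor 520: modified quotas Oakdale 4.223, Rivermont 3.402, Pinehurst 3.494, Claybrook 4.923, Stonebridge 20.283, Millford 6.350.
Rounding down: Oakdale 4, Rivermont 3, Pinehurst 3, Claybrook 4, Stonebridge 20, Millford 6 (total 40).
Stonebridge receives 20.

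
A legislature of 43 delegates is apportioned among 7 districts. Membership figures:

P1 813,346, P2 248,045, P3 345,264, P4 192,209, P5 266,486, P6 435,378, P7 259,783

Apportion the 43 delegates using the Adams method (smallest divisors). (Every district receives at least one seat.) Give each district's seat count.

Standard divisor 2560511/43 ≈ 59546.767; standard quotas: P1 13.659, P2 4.166, P3 5.798, P4 3.228, P5 4.475, P6 7.312, P7 4.363.
Rounding up gives 14, 5, 6, 4, 5, 8, 5 = 47 seats, so the divisor must be adjusted.
With modified divisor 64500: modified quotas P1 12.610, P2 3.846, P3 5.353, P4 2.980, P5 4.132, P6 6.750, P7 4.028.
Rounding up: P1 13, P2 4, P3 6, P4 3, P5 5, P6 7, P7 5 (total 43).

P1: 13, P2: 4, P3: 6, P4: 3, P5: 5, P6: 7, P7: 5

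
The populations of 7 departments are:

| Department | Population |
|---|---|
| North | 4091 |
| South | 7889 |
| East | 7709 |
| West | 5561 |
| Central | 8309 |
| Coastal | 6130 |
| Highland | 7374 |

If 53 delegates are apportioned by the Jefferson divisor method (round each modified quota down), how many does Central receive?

Standard divisor 47063/53 ≈ 887.981; standard quotas: North 4.607, South 8.884, East 8.681, West 6.263, Central 9.357, Coastal 6.903, Highland 8.304.
Rounding down gives 4, 8, 8, 6, 9, 6, 8 = 49 seats, so the divisor must be adjusted.
With modified divisor 825: modified quotas North 4.959, South 9.562, East 9.344, West 6.741, Central 10.072, Coastal 7.430, Highland 8.938.
Rounding down: North 4, South 9, East 9, West 6, Central 10, Coastal 7, Highland 8 (total 53).
Central receives 10.

10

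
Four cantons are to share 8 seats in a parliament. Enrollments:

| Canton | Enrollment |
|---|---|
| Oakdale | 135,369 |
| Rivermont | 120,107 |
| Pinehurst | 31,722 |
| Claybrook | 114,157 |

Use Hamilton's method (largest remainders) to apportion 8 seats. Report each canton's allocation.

Total 401355; standard divisor 401355/8 ≈ 50169.375.
Standard quotas: Oakdale 2.6982, Rivermont 2.3940, Pinehurst 0.6323, Claybrook 2.2754.
Lower quotas: Oakdale 2, Rivermont 2, Pinehurst 0, Claybrook 2 (sum 6, leaving 2 seats).
Remainders in descending order: Oakdale 0.6982, Pinehurst 0.6323, Rivermont 0.3940, Claybrook 0.2754.
The surplus seats go to Oakdale, Pinehurst.

Oakdale 3; Rivermont 2; Pinehurst 1; Claybrook 2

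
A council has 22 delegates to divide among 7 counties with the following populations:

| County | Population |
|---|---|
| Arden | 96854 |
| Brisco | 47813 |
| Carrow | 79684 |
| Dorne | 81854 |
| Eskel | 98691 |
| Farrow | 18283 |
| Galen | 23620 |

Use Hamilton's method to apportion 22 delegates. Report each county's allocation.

Standard divisor: 446799 ÷ 22 ≈ 20309.045.
Standard quotas: Arden 4.7690, Brisco 2.3543, Carrow 3.9236, Dorne 4.0304, Eskel 4.8595, Farrow 0.9002, Galen 1.1630.
Lower quotas: Arden 4, Brisco 2, Carrow 3, Dorne 4, Eskel 4, Farrow 0, Galen 1 (sum 18, leaving 4 seats).
Remainders in descending order: Carrow 0.9236, Farrow 0.9002, Eskel 0.8595, Arden 0.7690, Brisco 0.3543, Galen 0.1630, Dorne 0.0304.
Largest remainders: Carrow, Farrow, Eskel, Arden receive the extra seats.

Arden=5, Brisco=2, Carrow=4, Dorne=4, Eskel=5, Farrow=1, Galen=1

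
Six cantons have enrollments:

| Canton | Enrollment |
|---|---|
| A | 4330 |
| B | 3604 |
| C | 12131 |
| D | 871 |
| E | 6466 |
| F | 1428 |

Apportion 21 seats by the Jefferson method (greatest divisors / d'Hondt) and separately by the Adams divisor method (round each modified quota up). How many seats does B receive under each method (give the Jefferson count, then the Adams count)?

Jefferson: A 3, B 2, C 10, D 0, E 5, F 1.
Adams: A 3, B 3, C 8, D 1, E 5, F 1.
B gets 2 under Jefferson and 3 under Adams.

2 and 3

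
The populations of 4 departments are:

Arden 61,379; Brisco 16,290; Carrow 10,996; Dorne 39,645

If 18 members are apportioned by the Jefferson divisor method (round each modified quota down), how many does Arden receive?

Standard divisor 128310/18 ≈ 7128.333; standard quotas: Arden 8.611, Brisco 2.285, Carrow 1.543, Dorne 5.562.
Rounding down gives 8, 2, 1, 5 = 16 seats, so the divisor must be adjusted.
With modified divisor 6400: modified quotas Arden 9.590, Brisco 2.545, Carrow 1.718, Dorne 6.195.
Rounding down: Arden 9, Brisco 2, Carrow 1, Dorne 6 (total 18).
Arden receives 9.

9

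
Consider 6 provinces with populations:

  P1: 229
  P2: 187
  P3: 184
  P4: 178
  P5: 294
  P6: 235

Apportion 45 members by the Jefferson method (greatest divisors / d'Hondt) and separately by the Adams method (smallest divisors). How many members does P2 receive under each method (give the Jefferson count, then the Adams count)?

Jefferson: P1 8, P2 6, P3 6, P4 6, P5 11, P6 8.
Adams: P1 8, P2 7, P3 6, P4 6, P5 10, P6 8.
P2 gets 6 under Jefferson and 7 under Adams.

6 and 7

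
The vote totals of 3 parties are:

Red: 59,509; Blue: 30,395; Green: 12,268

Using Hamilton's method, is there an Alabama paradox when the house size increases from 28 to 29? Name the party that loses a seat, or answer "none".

Green

At 28 seats: Red 16, Blue 8, Green 4.
At 29 seats: Red 17, Blue 9, Green 3.
Green drops from 4 to 3.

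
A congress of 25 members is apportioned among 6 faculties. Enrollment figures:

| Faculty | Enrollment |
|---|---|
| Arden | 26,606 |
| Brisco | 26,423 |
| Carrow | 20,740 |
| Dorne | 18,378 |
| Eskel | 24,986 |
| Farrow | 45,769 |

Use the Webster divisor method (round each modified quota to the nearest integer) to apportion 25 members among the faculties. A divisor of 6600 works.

Arden: 4, Brisco: 4, Carrow: 3, Dorne: 3, Eskel: 4, Farrow: 7

With modified divisor 6600: modified quotas Arden 4.031, Brisco 4.003, Carrow 3.142, Dorne 2.785, Eskel 3.786, Farrow 6.935.
Rounding to the nearest integer: Arden 4, Brisco 4, Carrow 3, Dorne 3, Eskel 4, Farrow 7 (total 25).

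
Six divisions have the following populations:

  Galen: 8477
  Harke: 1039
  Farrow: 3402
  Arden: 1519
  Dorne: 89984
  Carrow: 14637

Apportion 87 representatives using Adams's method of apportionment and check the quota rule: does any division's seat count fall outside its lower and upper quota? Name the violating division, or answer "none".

Dorne

Standard quotas: Galen 6.194, Harke 0.759, Farrow 2.486, Arden 1.110, Dorne 65.755, Carrow 10.696.
Adams allocation: Galen 6, Harke 1, Farrow 3, Arden 2, Dorne 64, Carrow 11.
Dorne has quota 65.755 (lower 65, upper 66) but receives 64 — outside the quota interval.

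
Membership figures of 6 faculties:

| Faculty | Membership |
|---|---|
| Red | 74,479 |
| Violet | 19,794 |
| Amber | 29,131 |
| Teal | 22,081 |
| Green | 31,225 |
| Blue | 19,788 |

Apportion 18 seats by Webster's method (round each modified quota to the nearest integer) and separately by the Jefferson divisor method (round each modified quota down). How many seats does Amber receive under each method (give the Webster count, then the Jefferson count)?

Webster: Red 6, Violet 2, Amber 3, Teal 2, Green 3, Blue 2.
Jefferson: Red 7, Violet 2, Amber 2, Teal 2, Green 3, Blue 2.
Amber gets 3 under Webster and 2 under Jefferson.

3 and 2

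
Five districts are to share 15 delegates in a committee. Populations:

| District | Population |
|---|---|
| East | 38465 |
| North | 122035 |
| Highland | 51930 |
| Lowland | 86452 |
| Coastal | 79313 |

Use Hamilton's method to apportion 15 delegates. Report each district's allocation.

The standard divisor is 378195/15 = 25213.
Standard quotas: East 1.5256, North 4.8402, Highland 2.0597, Lowland 3.4289, Coastal 3.1457.
Lower quotas: East 1, North 4, Highland 2, Lowland 3, Coastal 3 (sum 13, leaving 2 seats).
Remainders in descending order: North 0.8402, East 0.5256, Lowland 0.4289, Coastal 0.1457, Highland 0.0597.
Largest remainders: North, East receive the extra seats.

East 2, North 5, Highland 2, Lowland 3, Coastal 3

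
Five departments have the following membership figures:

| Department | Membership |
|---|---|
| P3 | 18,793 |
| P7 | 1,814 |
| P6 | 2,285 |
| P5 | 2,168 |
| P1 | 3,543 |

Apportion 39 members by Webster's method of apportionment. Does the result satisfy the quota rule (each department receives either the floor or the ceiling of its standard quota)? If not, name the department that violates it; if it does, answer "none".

none

Standard quotas: P3 25.624, P7 2.473, P6 3.116, P5 2.956, P1 4.831.
Webster allocation: P3 26, P7 2, P6 3, P5 3, P1 5.
Every allocation lies between the lower and upper quota.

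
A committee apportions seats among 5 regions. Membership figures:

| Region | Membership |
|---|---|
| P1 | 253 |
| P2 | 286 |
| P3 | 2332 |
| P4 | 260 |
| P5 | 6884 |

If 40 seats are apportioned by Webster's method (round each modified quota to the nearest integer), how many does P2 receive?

Standard divisor 10015/40 ≈ 250.375; standard quotas: P1 1.010, P2 1.142, P3 9.314, P4 1.038, P5 27.495.
Rounding to the nearest integer gives 1, 1, 9, 1, 27 = 39 seats, so the divisor must be adjusted.
With modified divisor 250: modified quotas P1 1.012, P2 1.144, P3 9.328, P4 1.040, P5 27.536.
Rounding to the nearest integer: P1 1, P2 1, P3 9, P4 1, P5 28 (total 40).
P2 receives 1.

1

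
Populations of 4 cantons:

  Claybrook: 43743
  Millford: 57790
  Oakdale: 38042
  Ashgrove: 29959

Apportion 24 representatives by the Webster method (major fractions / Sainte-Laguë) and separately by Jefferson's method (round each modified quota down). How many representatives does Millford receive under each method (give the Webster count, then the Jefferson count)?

8 and 9

Webster: Claybrook 6, Millford 8, Oakdale 6, Ashgrove 4.
Jefferson: Claybrook 6, Millford 9, Oakdale 5, Ashgrove 4.
Millford gets 8 under Webster and 9 under Jefferson.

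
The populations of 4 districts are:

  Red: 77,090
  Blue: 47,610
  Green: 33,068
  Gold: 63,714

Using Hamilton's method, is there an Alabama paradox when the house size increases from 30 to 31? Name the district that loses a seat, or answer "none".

At 30 seats: Red 10, Blue 6, Green 5, Gold 9.
At 31 seats: Red 11, Blue 7, Green 4, Gold 9.
Green drops from 5 to 4.

Green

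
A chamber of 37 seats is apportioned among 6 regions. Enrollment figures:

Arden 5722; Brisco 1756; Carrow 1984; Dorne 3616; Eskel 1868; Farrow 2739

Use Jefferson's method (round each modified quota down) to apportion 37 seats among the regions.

Standard divisor 17685/37 ≈ 477.973; standard quotas: Arden 11.971, Brisco 3.674, Carrow 4.151, Dorne 7.565, Eskel 3.908, Farrow 5.730.
Rounding down gives 11, 3, 4, 7, 3, 5 = 33 seats, so the divisor must be adjusted.
With modified divisor 450: modified quotas Arden 12.716, Brisco 3.902, Carrow 4.409, Dorne 8.036, Eskel 4.151, Farrow 6.087.
Rounding down: Arden 12, Brisco 3, Carrow 4, Dorne 8, Eskel 4, Farrow 6 (total 37).

Arden 12; Brisco 3; Carrow 4; Dorne 8; Eskel 4; Farrow 6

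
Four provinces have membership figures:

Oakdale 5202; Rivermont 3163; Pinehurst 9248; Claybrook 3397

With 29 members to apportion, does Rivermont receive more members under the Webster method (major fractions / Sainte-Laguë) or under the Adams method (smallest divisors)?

Adams

Webster: Oakdale 7, Rivermont 4, Pinehurst 13, Claybrook 5.
Adams: Oakdale 7, Rivermont 5, Pinehurst 12, Claybrook 5.
Rivermont gets 4 under Webster and 5 under Adams.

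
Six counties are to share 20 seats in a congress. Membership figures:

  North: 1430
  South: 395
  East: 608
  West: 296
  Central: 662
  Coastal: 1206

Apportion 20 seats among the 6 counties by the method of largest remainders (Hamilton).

Standard divisor: 4597 ÷ 20 ≈ 229.85.
Standard quotas: North 6.221, South 1.719, East 2.645, West 1.288, Central 2.880, Coastal 5.247.
Lower quotas: North 6, South 1, East 2, West 1, Central 2, Coastal 5 (sum 17, leaving 3 seats).
Remainders in descending order: Central 0.880, South 0.719, East 0.645, West 0.288, Coastal 0.247, North 0.221.
Largest remainders: Central, South, East receive the extra seats.

North: 6; South: 2; East: 3; West: 1; Central: 3; Coastal: 5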